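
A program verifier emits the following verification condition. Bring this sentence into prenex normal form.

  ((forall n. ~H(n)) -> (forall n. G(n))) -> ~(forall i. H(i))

First replace A → B with ¬A ∨ B.
  ~(~(forall n. ~H(n)) | (forall n. G(n))) | ~(forall i. H(i))
Move each ¬ inward, flipping quantifiers it crosses:
  (forall n. ~H(n)) & (exists n. ~G(n)) | (exists i. ~H(i))
Standardize variables apart so no two quantifiers bind the same name: n↦w.
  (forall n. ~H(n)) & (exists w. ~G(w)) | (exists i. ~H(i))
Finally move all quantifiers to the prefix:
  forall n. exists w. exists i. (~H(n) & ~G(w) | ~H(i))

forall n. exists w. exists i. (~H(n) & ~G(w) | ~H(i))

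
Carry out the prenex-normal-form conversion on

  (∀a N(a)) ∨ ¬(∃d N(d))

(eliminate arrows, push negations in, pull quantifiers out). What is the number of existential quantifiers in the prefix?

Drive negations inward (¬∀x A ≡ ∃x ¬A, ¬∃x A ≡ ∀x ¬A, De Morgan for ∧/∨):
  (∀a N(a)) ∨ (∀d ¬N(d))
All bound variables are already distinct, so no renaming is needed.
Pull the quantifiers to the front (each side's bound variable is not free in the other side):
  ∀a ∀d (N(a) ∨ ¬N(d))
The prefix is ∀a ∀d: 2 universal, 0 existential.

0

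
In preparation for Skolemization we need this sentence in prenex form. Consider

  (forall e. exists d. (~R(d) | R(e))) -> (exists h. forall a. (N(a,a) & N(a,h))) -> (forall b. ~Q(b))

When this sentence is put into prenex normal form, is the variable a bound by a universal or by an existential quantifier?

Eliminate → and ↔ using ¬ and ∨.
  ~(forall e. exists d. (~R(d) | R(e))) | ~(exists h. forall a. (N(a,a) & N(a,h))) | (forall b. ~Q(b))
Drive negations inward (¬∀x A ≡ ∃x ¬A, ¬∃x A ≡ ∀x ¬A, De Morgan for ∧/∨):
  (exists e. forall d. (R(d) & ~R(e))) | (forall h. exists a. (~N(a,a) | ~N(a,h))) | (forall b. ~Q(b))
All bound variables are already distinct, so no renaming is needed.
Extract every quantifier outward, since the variables are now distinct and don't occur free across branches:
  exists e. forall d. forall h. exists a. forall b. (R(d) & ~R(e) | ~N(a,a) | ~N(a,h) | ~Q(b))
The quantifier forall a sits under an odd number of negations (counting the antecedent side of each →), so it flips to exists a.

existential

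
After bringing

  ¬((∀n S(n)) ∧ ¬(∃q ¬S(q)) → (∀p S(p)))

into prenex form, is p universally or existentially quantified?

existential

First replace A → B with ¬A ∨ B.
  ¬(¬((∀n S(n)) ∧ ¬(∃q ¬S(q))) ∨ (∀p S(p)))
Push ¬ through the quantifiers and connectives to reach negation normal form:
  (∀n S(n)) ∧ (∀q S(q)) ∧ (∃p ¬S(p))
All bound variables are already distinct, so no renaming is needed.
Finally move all quantifiers to the prefix:
  ∀n ∀q ∃p (S(n) ∧ S(q) ∧ ¬S(p))
The quantifier ∀p sits under an odd number of negations (counting the antecedent side of each →), so it flips to ∃p.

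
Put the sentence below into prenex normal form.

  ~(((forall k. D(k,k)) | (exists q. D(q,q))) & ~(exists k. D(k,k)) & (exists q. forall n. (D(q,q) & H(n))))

Move each ¬ inward, flipping quantifiers it crosses:
  (exists k. ~D(k,k)) & (forall q. ~D(q,q)) | (exists k. D(k,k)) | (forall q. exists n. (~D(q,q) | ~H(n)))
Rename bound variables to avoid capture: k↦w, q↦u.
  (exists k. ~D(k,k)) & (forall q. ~D(q,q)) | (exists w. D(w,w)) | (forall u. exists n. (~D(u,u) | ~H(n)))
Pull the quantifiers to the front (each side's bound variable is not free in the other side):
  exists k. forall q. exists w. forall u. exists n. (~D(k,k) & ~D(q,q) | D(w,w) | ~D(u,u) | ~H(n))

exists k. forall q. exists w. forall u. exists n. (~D(k,k) & ~D(q,q) | D(w,w) | ~D(u,u) | ~H(n))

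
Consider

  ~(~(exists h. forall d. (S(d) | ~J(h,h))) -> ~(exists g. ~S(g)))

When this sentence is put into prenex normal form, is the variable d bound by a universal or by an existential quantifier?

First replace A → B with ¬A ∨ B.
  ~(~~(exists h. forall d. (S(d) | ~J(h,h))) | ~(exists g. ~S(g)))
Drive negations inward (¬∀x A ≡ ∃x ¬A, ¬∃x A ≡ ∀x ¬A, De Morgan for ∧/∨):
  (forall h. exists d. (~S(d) & J(h,h))) & (exists g. ~S(g))
Finally move all quantifiers to the prefix:
  forall h. exists d. exists g. (~S(d) & J(h,h) & ~S(g))
The quantifier forall d sits under an odd number of negations (counting the antecedent side of each →), so it flips to exists d.

existential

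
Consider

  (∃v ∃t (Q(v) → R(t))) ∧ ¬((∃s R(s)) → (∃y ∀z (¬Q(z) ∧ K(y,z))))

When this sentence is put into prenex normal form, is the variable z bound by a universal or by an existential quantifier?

existential

First replace A → B with ¬A ∨ B.
  (∃v ∃t (¬Q(v) ∨ R(t))) ∧ ¬(¬(∃s R(s)) ∨ (∃y ∀z (¬Q(z) ∧ K(y,z))))
Move each ¬ inward, flipping quantifiers it crosses:
  (∃v ∃t (¬Q(v) ∨ R(t))) ∧ (∃s R(s)) ∧ (∀y ∃z (Q(z) ∨ ¬K(y,z)))
All bound variables are already distinct, so no renaming is needed.
Finally move all quantifiers to the prefix:
  ∃v ∃t ∃s ∀y ∃z ((¬Q(v) ∨ R(t)) ∧ R(s) ∧ (Q(z) ∨ ¬K(y,z)))
The quantifier ∀z sits under an odd number of negations (counting the antecedent side of each →), so it flips to ∃z.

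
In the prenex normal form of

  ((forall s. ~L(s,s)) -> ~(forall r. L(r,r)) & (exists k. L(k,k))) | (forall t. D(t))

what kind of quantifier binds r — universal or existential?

Rewrite implications/biconditionals: A → B as ¬A ∨ B.
  ~(forall s. ~L(s,s)) | ~(forall r. L(r,r)) & (exists k. L(k,k)) | (forall t. D(t))
Move each ¬ inward, flipping quantifiers it crosses:
  (exists s. L(s,s)) | (exists r. ~L(r,r)) & (exists k. L(k,k)) | (forall t. D(t))
Finally move all quantifiers to the prefix:
  exists s. exists r. exists k. forall t. (L(s,s) | ~L(r,r) & L(k,k) | D(t))
The quantifier forall r sits under an odd number of negations (counting the antecedent side of each →), so it flips to exists r.

existential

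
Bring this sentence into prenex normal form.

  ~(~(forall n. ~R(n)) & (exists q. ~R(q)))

Move each ¬ inward, flipping quantifiers it crosses:
  (forall n. ~R(n)) | (forall q. R(q))
Pull the quantifiers to the front (each side's bound variable is not free in the other side):
  forall n. forall q. (~R(n) | R(q))

forall n. forall q. (~R(n) | R(q))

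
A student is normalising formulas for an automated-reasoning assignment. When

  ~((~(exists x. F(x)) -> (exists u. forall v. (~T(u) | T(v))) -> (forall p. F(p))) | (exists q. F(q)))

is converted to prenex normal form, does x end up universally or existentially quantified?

Eliminate → and ↔ using ¬ and ∨.
  ~(~~(exists x. F(x)) | ~(exists u. forall v. (~T(u) | T(v))) | (forall p. F(p)) | (exists q. F(q)))
Drive negations inward (¬∀x A ≡ ∃x ¬A, ¬∃x A ≡ ∀x ¬A, De Morgan for ∧/∨):
  (forall x. ~F(x)) & (exists u. forall v. (~T(u) | T(v))) & (exists p. ~F(p)) & (forall q. ~F(q))
All bound variables are already distinct, so no renaming is needed.
Extract every quantifier outward, since the variables are now distinct and don't occur free across branches:
  forall x. exists u. forall v. exists p. forall q. (~F(x) & (~T(u) | T(v)) & ~F(p) & ~F(q))
The quantifier exists x sits under an odd number of negations (counting the antecedent side of each →), so it flips to forall x.

universal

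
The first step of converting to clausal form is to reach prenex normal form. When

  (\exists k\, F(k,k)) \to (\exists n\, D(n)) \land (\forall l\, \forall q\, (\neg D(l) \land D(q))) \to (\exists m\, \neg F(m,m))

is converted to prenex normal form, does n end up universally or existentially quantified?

Eliminate → and ↔ using ¬ and ∨.
  \neg (\exists k\, F(k,k)) \lor \neg ((\exists n\, D(n)) \land (\forall l\, \forall q\, (\neg D(l) \land D(q)))) \lor (\exists m\, \neg F(m,m))
Move each ¬ inward, flipping quantifiers it crosses:
  (\forall k\, \neg F(k,k)) \lor (\forall n\, \neg D(n)) \lor (\exists l\, \exists q\, (D(l) \lor \neg D(q))) \lor (\exists m\, \neg F(m,m))
Extract every quantifier outward, since the variables are now distinct and don't occur free across branches:
  \forall k\, \forall n\, \exists l\, \exists q\, \exists m\, (\neg F(k,k) \lor \neg D(n) \lor D(l) \lor \neg D(q) \lor \neg F(m,m))
The quantifier \exists n sits under an odd number of negations (counting the antecedent side of each →), so it flips to \forall n.

universal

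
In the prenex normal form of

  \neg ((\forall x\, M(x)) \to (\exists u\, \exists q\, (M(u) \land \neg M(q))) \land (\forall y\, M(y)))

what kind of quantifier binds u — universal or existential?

universal

Eliminate → and ↔ using ¬ and ∨.
  \neg (\neg (\forall x\, M(x)) \lor (\exists u\, \exists q\, (M(u) \land \neg M(q))) \land (\forall y\, M(y)))
Move each ¬ inward, flipping quantifiers it crosses:
  (\forall x\, M(x)) \land ((\forall u\, \forall q\, (\neg M(u) \lor M(q))) \lor (\exists y\, \neg M(y)))
All bound variables are already distinct, so no renaming is needed.
Extract every quantifier outward, since the variables are now distinct and don't occur free across branches:
  \forall x\, \forall u\, \forall q\, \exists y\, (M(x) \land (\neg M(u) \lor M(q) \lor \neg M(y)))
The quantifier \exists u sits under an odd number of negations (counting the antecedent side of each →), so it flips to \forall u.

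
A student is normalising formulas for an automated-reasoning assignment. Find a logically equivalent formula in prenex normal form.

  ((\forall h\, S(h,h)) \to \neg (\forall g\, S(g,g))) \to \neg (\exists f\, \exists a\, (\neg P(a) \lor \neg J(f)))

Rewrite implications/biconditionals: A → B as ¬A ∨ B.
  \neg (\neg (\forall h\, S(h,h)) \lor \neg (\forall g\, S(g,g))) \lor \neg (\exists f\, \exists a\, (\neg P(a) \lor \neg J(f)))
Move each ¬ inward, flipping quantifiers it crosses:
  (\forall h\, S(h,h)) \land (\forall g\, S(g,g)) \lor (\forall f\, \forall a\, (P(a) \land J(f)))
All bound variables are already distinct, so no renaming is needed.
Pull the quantifiers to the front (each side's bound variable is not free in the other side):
  \forall h\, \forall g\, \forall f\, \forall a\, (S(h,h) \land S(g,g) \lor P(a) \land J(f))

\forall h\, \forall g\, \forall f\, \forall a\, (S(h,h) \land S(g,g) \lor P(a) \land J(f))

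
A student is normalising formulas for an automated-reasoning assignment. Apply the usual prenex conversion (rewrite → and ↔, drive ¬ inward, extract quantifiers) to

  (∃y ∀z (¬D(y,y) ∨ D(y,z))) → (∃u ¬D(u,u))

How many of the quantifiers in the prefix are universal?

1

First replace A → B with ¬A ∨ B.
  ¬(∃y ∀z (¬D(y,y) ∨ D(y,z))) ∨ (∃u ¬D(u,u))
Move each ¬ inward, flipping quantifiers it crosses:
  (∀y ∃z (D(y,y) ∧ ¬D(y,z))) ∨ (∃u ¬D(u,u))
All bound variables are already distinct, so no renaming is needed.
Pull the quantifiers to the front (each side's bound variable is not free in the other side):
  ∀y ∃z ∃u (D(y,y) ∧ ¬D(y,z) ∨ ¬D(u,u))
The prefix is ∀y ∃z ∃u: 1 universal, 2 existential.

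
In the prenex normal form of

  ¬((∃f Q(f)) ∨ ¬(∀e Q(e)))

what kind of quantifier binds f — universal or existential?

Drive negations inward (¬∀x A ≡ ∃x ¬A, ¬∃x A ≡ ∀x ¬A, De Morgan for ∧/∨):
  (∀f ¬Q(f)) ∧ (∀e Q(e))
All bound variables are already distinct, so no renaming is needed.
Extract every quantifier outward, since the variables are now distinct and don't occur free across branches:
  ∀f ∀e (¬Q(f) ∧ Q(e))
The quantifier ∃f sits under an odd number of negations, so it flips to ∀f.

universal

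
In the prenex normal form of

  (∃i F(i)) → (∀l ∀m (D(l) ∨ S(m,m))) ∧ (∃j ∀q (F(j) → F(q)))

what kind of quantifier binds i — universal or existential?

First replace A → B with ¬A ∨ B.
  ¬(∃i F(i)) ∨ (∀l ∀m (D(l) ∨ S(m,m))) ∧ (∃j ∀q (¬F(j) ∨ F(q)))
Move each ¬ inward, flipping quantifiers it crosses:
  (∀i ¬F(i)) ∨ (∀l ∀m (D(l) ∨ S(m,m))) ∧ (∃j ∀q (¬F(j) ∨ F(q)))
All bound variables are already distinct, so no renaming is needed.
Finally move all quantifiers to the prefix:
  ∀i ∀l ∀m ∃j ∀q (¬F(i) ∨ (D(l) ∨ S(m,m)) ∧ (¬F(j) ∨ F(q)))
The quantifier ∃i sits under an odd number of negations (counting the antecedent side of each →), so it flips to ∀i.

universal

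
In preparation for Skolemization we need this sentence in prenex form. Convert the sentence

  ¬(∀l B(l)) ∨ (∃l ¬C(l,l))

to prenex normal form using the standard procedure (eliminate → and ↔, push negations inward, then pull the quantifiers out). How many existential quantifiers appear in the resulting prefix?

Push ¬ through the quantifiers and connectives to reach negation normal form:
  (∃l ¬B(l)) ∨ (∃l ¬C(l,l))
Standardize variables apart so no two quantifiers bind the same name: l↦t.
  (∃l ¬B(l)) ∨ (∃t ¬C(t,t))
Pull the quantifiers to the front (each side's bound variable is not free in the other side):
  ∃l ∃t (¬B(l) ∨ ¬C(t,t))
The prefix is ∃l ∃t: 0 universal, 2 existential.

2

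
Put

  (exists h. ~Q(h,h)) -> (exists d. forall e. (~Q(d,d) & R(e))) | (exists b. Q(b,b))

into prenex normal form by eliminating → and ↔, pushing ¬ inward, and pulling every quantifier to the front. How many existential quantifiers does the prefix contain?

2

Rewrite implications/biconditionals: A → B as ¬A ∨ B.
  ~(exists h. ~Q(h,h)) | (exists d. forall e. (~Q(d,d) & R(e))) | (exists b. Q(b,b))
Push ¬ through the quantifiers and connectives to reach negation normal form:
  (forall h. Q(h,h)) | (exists d. forall e. (~Q(d,d) & R(e))) | (exists b. Q(b,b))
All bound variables are already distinct, so no renaming is needed.
Pull the quantifiers to the front (each side's bound variable is not free in the other side):
  forall h. exists d. forall e. exists b. (Q(h,h) | ~Q(d,d) & R(e) | Q(b,b))
The prefix is forall h exists d forall e exists b: 2 universal, 2 existential.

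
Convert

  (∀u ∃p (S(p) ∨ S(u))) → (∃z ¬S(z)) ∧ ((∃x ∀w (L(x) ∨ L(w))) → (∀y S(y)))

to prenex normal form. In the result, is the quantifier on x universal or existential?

Rewrite implications/biconditionals: A → B as ¬A ∨ B.
  ¬(∀u ∃p (S(p) ∨ S(u))) ∨ (∃z ¬S(z)) ∧ (¬(∃x ∀w (L(x) ∨ L(w))) ∨ (∀y S(y)))
Drive negations inward (¬∀x A ≡ ∃x ¬A, ¬∃x A ≡ ∀x ¬A, De Morgan for ∧/∨):
  (∃u ∀p (¬S(p) ∧ ¬S(u))) ∨ (∃z ¬S(z)) ∧ ((∀x ∃w (¬L(x) ∧ ¬L(w))) ∨ (∀y S(y)))
Finally move all quantifiers to the prefix:
  ∃u ∀p ∃z ∀x ∃w ∀y (¬S(p) ∧ ¬S(u) ∨ ¬S(z) ∧ (¬L(x) ∧ ¬L(w) ∨ S(y)))
The quantifier ∃x sits under an odd number of negations (counting the antecedent side of each →), so it flips to ∀x.

universal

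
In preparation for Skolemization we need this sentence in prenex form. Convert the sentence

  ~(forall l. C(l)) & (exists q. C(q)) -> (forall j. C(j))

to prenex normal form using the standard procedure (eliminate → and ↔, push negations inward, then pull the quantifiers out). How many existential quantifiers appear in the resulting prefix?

0

Eliminate → and ↔ using ¬ and ∨.
  ~(~(forall l. C(l)) & (exists q. C(q))) | (forall j. C(j))
Drive negations inward (¬∀x A ≡ ∃x ¬A, ¬∃x A ≡ ∀x ¬A, De Morgan for ∧/∨):
  (forall l. C(l)) | (forall q. ~C(q)) | (forall j. C(j))
Pull the quantifiers to the front (each side's bound variable is not free in the other side):
  forall l. forall q. forall j. (C(l) | ~C(q) | C(j))
The prefix is forall l forall q forall j: 3 universal, 0 existential.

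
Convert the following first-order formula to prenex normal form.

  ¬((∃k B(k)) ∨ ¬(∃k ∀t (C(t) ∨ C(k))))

Push ¬ through the quantifiers and connectives to reach negation normal form:
  (∀k ¬B(k)) ∧ (∃k ∀t (C(t) ∨ C(k)))
Rename bound variables to avoid capture: k↦x1.
  (∀k ¬B(k)) ∧ (∃x1 ∀t (C(t) ∨ C(x1)))
Extract every quantifier outward, since the variables are now distinct and don't occur free across branches:
  ∀k ∃x1 ∀t (¬B(k) ∧ (C(t) ∨ C(x1)))

∀k ∃x1 ∀t (¬B(k) ∧ (C(t) ∨ C(x1)))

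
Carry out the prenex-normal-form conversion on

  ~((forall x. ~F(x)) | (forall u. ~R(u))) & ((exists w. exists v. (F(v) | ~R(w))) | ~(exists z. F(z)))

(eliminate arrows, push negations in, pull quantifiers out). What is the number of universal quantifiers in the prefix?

1

Move each ¬ inward, flipping quantifiers it crosses:
  (exists x. F(x)) & (exists u. R(u)) & ((exists w. exists v. (F(v) | ~R(w))) | (forall z. ~F(z)))
All bound variables are already distinct, so no renaming is needed.
Finally move all quantifiers to the prefix:
  exists x. exists u. exists w. exists v. forall z. (F(x) & R(u) & (F(v) | ~R(w) | ~F(z)))
The prefix is exists x exists u exists w exists v forall z: 1 universal, 4 existential.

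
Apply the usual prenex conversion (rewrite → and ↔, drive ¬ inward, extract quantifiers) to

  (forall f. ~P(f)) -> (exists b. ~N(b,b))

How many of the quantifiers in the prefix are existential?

2

Eliminate → and ↔ using ¬ and ∨.
  ~(forall f. ~P(f)) | (exists b. ~N(b,b))
Push ¬ through the quantifiers and connectives to reach negation normal form:
  (exists f. P(f)) | (exists b. ~N(b,b))
All bound variables are already distinct, so no renaming is needed.
Pull the quantifiers to the front (each side's bound variable is not free in the other side):
  exists f. exists b. (P(f) | ~N(b,b))
The prefix is exists f exists b: 0 universal, 2 existential.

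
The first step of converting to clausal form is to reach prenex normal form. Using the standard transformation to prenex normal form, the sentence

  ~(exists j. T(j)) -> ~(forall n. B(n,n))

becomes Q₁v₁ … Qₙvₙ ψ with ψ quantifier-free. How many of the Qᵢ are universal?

0

First replace A → B with ¬A ∨ B.
  ~~(exists j. T(j)) | ~(forall n. B(n,n))
Push ¬ through the quantifiers and connectives to reach negation normal form:
  (exists j. T(j)) | (exists n. ~B(n,n))
Pull the quantifiers to the front (each side's bound variable is not free in the other side):
  exists j. exists n. (T(j) | ~B(n,n))
The prefix is exists j exists n: 0 universal, 2 existential.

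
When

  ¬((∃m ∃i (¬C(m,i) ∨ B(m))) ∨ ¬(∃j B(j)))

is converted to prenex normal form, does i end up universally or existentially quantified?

universal

Drive negations inward (¬∀x A ≡ ∃x ¬A, ¬∃x A ≡ ∀x ¬A, De Morgan for ∧/∨):
  (∀m ∀i (C(m,i) ∧ ¬B(m))) ∧ (∃j B(j))
All bound variables are already distinct, so no renaming is needed.
Finally move all quantifiers to the prefix:
  ∀m ∀i ∃j (C(m,i) ∧ ¬B(m) ∧ B(j))
The quantifier ∃i sits under an odd number of negations, so it flips to ∀i.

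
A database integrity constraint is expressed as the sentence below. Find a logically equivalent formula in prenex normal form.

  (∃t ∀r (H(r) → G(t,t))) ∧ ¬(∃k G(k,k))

∃t ∀r ∀k ((¬H(r) ∨ G(t,t)) ∧ ¬G(k,k))

Rewrite implications/biconditionals: A → B as ¬A ∨ B.
  (∃t ∀r (¬H(r) ∨ G(t,t))) ∧ ¬(∃k G(k,k))
Move each ¬ inward, flipping quantifiers it crosses:
  (∃t ∀r (¬H(r) ∨ G(t,t))) ∧ (∀k ¬G(k,k))
All bound variables are already distinct, so no renaming is needed.
Pull the quantifiers to the front (each side's bound variable is not free in the other side):
  ∃t ∀r ∀k ((¬H(r) ∨ G(t,t)) ∧ ¬G(k,k))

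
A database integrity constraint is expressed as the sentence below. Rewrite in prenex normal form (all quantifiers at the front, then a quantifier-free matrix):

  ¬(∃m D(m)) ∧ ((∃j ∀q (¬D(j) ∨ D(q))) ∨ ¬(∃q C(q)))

∀m ∃j ∀q ∀s (¬D(m) ∧ (¬D(j) ∨ D(q) ∨ ¬C(s)))

Move each ¬ inward, flipping quantifiers it crosses:
  (∀m ¬D(m)) ∧ ((∃j ∀q (¬D(j) ∨ D(q))) ∨ (∀q ¬C(q)))
Standardize variables apart so no two quantifiers bind the same name: q↦s.
  (∀m ¬D(m)) ∧ ((∃j ∀q (¬D(j) ∨ D(q))) ∨ (∀s ¬C(s)))
Pull the quantifiers to the front (each side's bound variable is not free in the other side):
  ∀m ∃j ∀q ∀s (¬D(m) ∧ (¬D(j) ∨ D(q) ∨ ¬C(s)))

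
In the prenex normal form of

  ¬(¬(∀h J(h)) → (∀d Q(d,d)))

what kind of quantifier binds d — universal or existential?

First replace A → B with ¬A ∨ B.
  ¬(¬¬(∀h J(h)) ∨ (∀d Q(d,d)))
Move each ¬ inward, flipping quantifiers it crosses:
  (∃h ¬J(h)) ∧ (∃d ¬Q(d,d))
Pull the quantifiers to the front (each side's bound variable is not free in the other side):
  ∃h ∃d (¬J(h) ∧ ¬Q(d,d))
The quantifier ∀d sits under an odd number of negations (counting the antecedent side of each →), so it flips to ∃d.

existential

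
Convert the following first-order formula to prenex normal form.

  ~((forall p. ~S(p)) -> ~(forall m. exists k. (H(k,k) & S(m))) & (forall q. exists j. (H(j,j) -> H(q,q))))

Eliminate → and ↔ using ¬ and ∨.
  ~(~(forall p. ~S(p)) | ~(forall m. exists k. (H(k,k) & S(m))) & (forall q. exists j. (~H(j,j) | H(q,q))))
Drive negations inward (¬∀x A ≡ ∃x ¬A, ¬∃x A ≡ ∀x ¬A, De Morgan for ∧/∨):
  (forall p. ~S(p)) & ((forall m. exists k. (H(k,k) & S(m))) | (exists q. forall j. (H(j,j) & ~H(q,q))))
Extract every quantifier outward, since the variables are now distinct and don't occur free across branches:
  forall p. forall m. exists k. exists q. forall j. (~S(p) & (H(k,k) & S(m) | H(j,j) & ~H(q,q)))

forall p. forall m. exists k. exists q. forall j. (~S(p) & (H(k,k) & S(m) | H(j,j) & ~H(q,q)))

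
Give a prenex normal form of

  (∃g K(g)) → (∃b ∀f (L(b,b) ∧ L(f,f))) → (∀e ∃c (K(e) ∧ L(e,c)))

First replace A → B with ¬A ∨ B.
  ¬(∃g K(g)) ∨ ¬(∃b ∀f (L(b,b) ∧ L(f,f))) ∨ (∀e ∃c (K(e) ∧ L(e,c)))
Push ¬ through the quantifiers and connectives to reach negation normal form:
  (∀g ¬K(g)) ∨ (∀b ∃f (¬L(b,b) ∨ ¬L(f,f))) ∨ (∀e ∃c (K(e) ∧ L(e,c)))
Extract every quantifier outward, since the variables are now distinct and don't occur free across branches:
  ∀g ∀b ∃f ∀e ∃c (¬K(g) ∨ ¬L(b,b) ∨ ¬L(f,f) ∨ K(e) ∧ L(e,c))

∀g ∀b ∃f ∀e ∃c (¬K(g) ∨ ¬L(b,b) ∨ ¬L(f,f) ∨ K(e) ∧ L(e,c))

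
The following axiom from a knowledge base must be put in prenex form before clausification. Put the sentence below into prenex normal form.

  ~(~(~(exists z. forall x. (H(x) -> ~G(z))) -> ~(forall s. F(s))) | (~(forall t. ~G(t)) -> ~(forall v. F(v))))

exists z. forall x. exists s. exists t. forall v. ((~H(x) | ~G(z) | ~F(s)) & G(t) & F(v))

First replace A → B with ¬A ∨ B.
  ~(~(~~(exists z. forall x. (~H(x) | ~G(z))) | ~(forall s. F(s))) | ~~(forall t. ~G(t)) | ~(forall v. F(v)))
Drive negations inward (¬∀x A ≡ ∃x ¬A, ¬∃x A ≡ ∀x ¬A, De Morgan for ∧/∨):
  ((exists z. forall x. (~H(x) | ~G(z))) | (exists s. ~F(s))) & (exists t. G(t)) & (forall v. F(v))
Extract every quantifier outward, since the variables are now distinct and don't occur free across branches:
  exists z. forall x. exists s. exists t. forall v. ((~H(x) | ~G(z) | ~F(s)) & G(t) & F(v))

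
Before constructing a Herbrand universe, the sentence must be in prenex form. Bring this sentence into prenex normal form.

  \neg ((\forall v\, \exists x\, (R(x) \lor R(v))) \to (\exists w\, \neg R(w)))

\forall v\, \exists x\, \forall w\, ((R(x) \lor R(v)) \land R(w))

Eliminate → and ↔ using ¬ and ∨.
  \neg (\neg (\forall v\, \exists x\, (R(x) \lor R(v))) \lor (\exists w\, \neg R(w)))
Push ¬ through the quantifiers and connectives to reach negation normal form:
  (\forall v\, \exists x\, (R(x) \lor R(v))) \land (\forall w\, R(w))
All bound variables are already distinct, so no renaming is needed.
Finally move all quantifiers to the prefix:
  \forall v\, \exists x\, \forall w\, ((R(x) \lor R(v)) \land R(w))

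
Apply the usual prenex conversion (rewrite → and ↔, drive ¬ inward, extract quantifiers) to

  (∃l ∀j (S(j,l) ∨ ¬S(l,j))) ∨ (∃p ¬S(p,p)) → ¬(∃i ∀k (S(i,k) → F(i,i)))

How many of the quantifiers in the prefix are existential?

2

First replace A → B with ¬A ∨ B.
  ¬((∃l ∀j (S(j,l) ∨ ¬S(l,j))) ∨ (∃p ¬S(p,p))) ∨ ¬(∃i ∀k (¬S(i,k) ∨ F(i,i)))
Push ¬ through the quantifiers and connectives to reach negation normal form:
  (∀l ∃j (¬S(j,l) ∧ S(l,j))) ∧ (∀p S(p,p)) ∨ (∀i ∃k (S(i,k) ∧ ¬F(i,i)))
All bound variables are already distinct, so no renaming is needed.
Pull the quantifiers to the front (each side's bound variable is not free in the other side):
  ∀l ∃j ∀p ∀i ∃k (¬S(j,l) ∧ S(l,j) ∧ S(p,p) ∨ S(i,k) ∧ ¬F(i,i))
The prefix is ∀l ∃j ∀p ∀i ∃k: 3 universal, 2 existential.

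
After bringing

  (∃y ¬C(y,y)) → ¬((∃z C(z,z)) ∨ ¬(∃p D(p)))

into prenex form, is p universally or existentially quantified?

existential

Rewrite implications/biconditionals: A → B as ¬A ∨ B.
  ¬(∃y ¬C(y,y)) ∨ ¬((∃z C(z,z)) ∨ ¬(∃p D(p)))
Push ¬ through the quantifiers and connectives to reach negation normal form:
  (∀y C(y,y)) ∨ (∀z ¬C(z,z)) ∧ (∃p D(p))
Extract every quantifier outward, since the variables are now distinct and don't occur free across branches:
  ∀y ∀z ∃p (C(y,y) ∨ ¬C(z,z) ∧ D(p))
The quantifier ∃p sits under an even number of negations (counting the antecedent side of each →), so it remains existential.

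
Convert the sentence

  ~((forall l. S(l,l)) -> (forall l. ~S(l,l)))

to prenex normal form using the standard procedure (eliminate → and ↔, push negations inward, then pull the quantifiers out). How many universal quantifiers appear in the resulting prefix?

First replace A → B with ¬A ∨ B.
  ~(~(forall l. S(l,l)) | (forall l. ~S(l,l)))
Drive negations inward (¬∀x A ≡ ∃x ¬A, ¬∃x A ≡ ∀x ¬A, De Morgan for ∧/∨):
  (forall l. S(l,l)) & (exists l. S(l,l))
Rename bound variables to avoid capture: l↦w.
  (forall l. S(l,l)) & (exists w. S(w,w))
Pull the quantifiers to the front (each side's bound variable is not free in the other side):
  forall l. exists w. (S(l,l) & S(w,w))
The prefix is forall l exists w: 1 universal, 1 existential.

1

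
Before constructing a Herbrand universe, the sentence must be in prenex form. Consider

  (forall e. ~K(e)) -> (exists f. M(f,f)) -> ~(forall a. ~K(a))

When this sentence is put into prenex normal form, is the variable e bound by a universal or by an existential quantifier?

Rewrite implications/biconditionals: A → B as ¬A ∨ B.
  ~(forall e. ~K(e)) | ~(exists f. M(f,f)) | ~(forall a. ~K(a))
Drive negations inward (¬∀x A ≡ ∃x ¬A, ¬∃x A ≡ ∀x ¬A, De Morgan for ∧/∨):
  (exists e. K(e)) | (forall f. ~M(f,f)) | (exists a. K(a))
All bound variables are already distinct, so no renaming is needed.
Pull the quantifiers to the front (each side's bound variable is not free in the other side):
  exists e. forall f. exists a. (K(e) | ~M(f,f) | K(a))
The quantifier forall e sits under an odd number of negations (counting the antecedent side of each →), so it flips to exists e.

existential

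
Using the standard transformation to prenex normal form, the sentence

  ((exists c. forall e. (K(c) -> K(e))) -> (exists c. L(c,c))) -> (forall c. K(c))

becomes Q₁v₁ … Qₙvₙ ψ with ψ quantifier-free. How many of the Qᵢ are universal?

3

First replace A → B with ¬A ∨ B.
  ~(~(exists c. forall e. (~K(c) | K(e))) | (exists c. L(c,c))) | (forall c. K(c))
Drive negations inward (¬∀x A ≡ ∃x ¬A, ¬∃x A ≡ ∀x ¬A, De Morgan for ∧/∨):
  (exists c. forall e. (~K(c) | K(e))) & (forall c. ~L(c,c)) | (forall c. K(c))
Give each quantifier a distinct variable: c↦y1, c↦a.
  (exists c. forall e. (~K(c) | K(e))) & (forall y1. ~L(y1,y1)) | (forall a. K(a))
Pull the quantifiers to the front (each side's bound variable is not free in the other side):
  exists c. forall e. forall y1. forall a. ((~K(c) | K(e)) & ~L(y1,y1) | K(a))
The prefix is exists c forall e forall y1 forall a: 3 universal, 1 existential.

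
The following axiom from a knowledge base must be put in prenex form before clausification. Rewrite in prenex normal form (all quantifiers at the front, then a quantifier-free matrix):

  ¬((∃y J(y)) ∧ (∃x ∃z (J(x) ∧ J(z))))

Move each ¬ inward, flipping quantifiers it crosses:
  (∀y ¬J(y)) ∨ (∀x ∀z (¬J(x) ∨ ¬J(z)))
Extract every quantifier outward, since the variables are now distinct and don't occur free across branches:
  ∀y ∀x ∀z (¬J(y) ∨ ¬J(x) ∨ ¬J(z))

∀y ∀x ∀z (¬J(y) ∨ ¬J(x) ∨ ¬J(z))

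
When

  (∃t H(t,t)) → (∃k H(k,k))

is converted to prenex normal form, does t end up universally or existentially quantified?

universal

Eliminate → and ↔ using ¬ and ∨.
  ¬(∃t H(t,t)) ∨ (∃k H(k,k))
Drive negations inward (¬∀x A ≡ ∃x ¬A, ¬∃x A ≡ ∀x ¬A, De Morgan for ∧/∨):
  (∀t ¬H(t,t)) ∨ (∃k H(k,k))
All bound variables are already distinct, so no renaming is needed.
Finally move all quantifiers to the prefix:
  ∀t ∃k (¬H(t,t) ∨ H(k,k))
The quantifier ∃t sits under an odd number of negations (counting the antecedent side of each →), so it flips to ∀t.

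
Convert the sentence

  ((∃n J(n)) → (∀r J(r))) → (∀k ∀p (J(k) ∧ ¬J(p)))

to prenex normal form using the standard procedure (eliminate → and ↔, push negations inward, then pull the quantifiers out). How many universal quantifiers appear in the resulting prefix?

Rewrite implications/biconditionals: A → B as ¬A ∨ B.
  ¬(¬(∃n J(n)) ∨ (∀r J(r))) ∨ (∀k ∀p (J(k) ∧ ¬J(p)))
Move each ¬ inward, flipping quantifiers it crosses:
  (∃n J(n)) ∧ (∃r ¬J(r)) ∨ (∀k ∀p (J(k) ∧ ¬J(p)))
Extract every quantifier outward, since the variables are now distinct and don't occur free across branches:
  ∃n ∃r ∀k ∀p (J(n) ∧ ¬J(r) ∨ J(k) ∧ ¬J(p))
The prefix is ∃n ∃r ∀k ∀p: 2 universal, 2 existential.

2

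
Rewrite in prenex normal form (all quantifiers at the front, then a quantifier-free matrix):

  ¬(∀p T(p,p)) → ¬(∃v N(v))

First replace A → B with ¬A ∨ B.
  ¬¬(∀p T(p,p)) ∨ ¬(∃v N(v))
Drive negations inward (¬∀x A ≡ ∃x ¬A, ¬∃x A ≡ ∀x ¬A, De Morgan for ∧/∨):
  (∀p T(p,p)) ∨ (∀v ¬N(v))
Pull the quantifiers to the front (each side's bound variable is not free in the other side):
  ∀p ∀v (T(p,p) ∨ ¬N(v))

∀p ∀v (T(p,p) ∨ ¬N(v))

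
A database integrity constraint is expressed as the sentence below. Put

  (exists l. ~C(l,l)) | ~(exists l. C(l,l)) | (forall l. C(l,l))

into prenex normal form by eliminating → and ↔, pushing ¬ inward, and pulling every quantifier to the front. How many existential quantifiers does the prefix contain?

Push ¬ through the quantifiers and connectives to reach negation normal form:
  (exists l. ~C(l,l)) | (forall l. ~C(l,l)) | (forall l. C(l,l))
Standardize variables apart so no two quantifiers bind the same name: l↦w1, l↦x.
  (exists l. ~C(l,l)) | (forall w1. ~C(w1,w1)) | (forall x. C(x,x))
Pull the quantifiers to the front (each side's bound variable is not free in the other side):
  exists l. forall w1. forall x. (~C(l,l) | ~C(w1,w1) | C(x,x))
The prefix is exists l forall w1 forall x: 2 universal, 1 existential.

1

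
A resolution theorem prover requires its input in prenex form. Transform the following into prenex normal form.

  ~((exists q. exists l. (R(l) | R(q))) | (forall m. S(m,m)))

Push ¬ through the quantifiers and connectives to reach negation normal form:
  (forall q. forall l. (~R(l) & ~R(q))) & (exists m. ~S(m,m))
All bound variables are already distinct, so no renaming is needed.
Pull the quantifiers to the front (each side's bound variable is not free in the other side):
  forall q. forall l. exists m. (~R(l) & ~R(q) & ~S(m,m))

forall q. forall l. exists m. (~R(l) & ~R(q) & ~S(m,m))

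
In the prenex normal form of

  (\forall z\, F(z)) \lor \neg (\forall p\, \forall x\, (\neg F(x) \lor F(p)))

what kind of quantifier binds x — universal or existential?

Push ¬ through the quantifiers and connectives to reach negation normal form:
  (\forall z\, F(z)) \lor (\exists p\, \exists x\, (F(x) \land \neg F(p)))
Finally move all quantifiers to the prefix:
  \forall z\, \exists p\, \exists x\, (F(z) \lor F(x) \land \neg F(p))
The quantifier \forall x sits under an odd number of negations, so it flips to \exists x.

existential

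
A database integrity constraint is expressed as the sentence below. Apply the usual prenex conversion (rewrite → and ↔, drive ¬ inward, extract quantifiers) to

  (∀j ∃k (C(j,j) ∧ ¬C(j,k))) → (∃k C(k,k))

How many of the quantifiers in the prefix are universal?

1

Rewrite implications/biconditionals: A → B as ¬A ∨ B.
  ¬(∀j ∃k (C(j,j) ∧ ¬C(j,k))) ∨ (∃k C(k,k))
Push ¬ through the quantifiers and connectives to reach negation normal form:
  (∃j ∀k (¬C(j,j) ∨ C(j,k))) ∨ (∃k C(k,k))
Rename bound variables to avoid capture: k↦v.
  (∃j ∀k (¬C(j,j) ∨ C(j,k))) ∨ (∃v C(v,v))
Extract every quantifier outward, since the variables are now distinct and don't occur free across branches:
  ∃j ∀k ∃v (¬C(j,j) ∨ C(j,k) ∨ C(v,v))
The prefix is ∃j ∀k ∃v: 1 universal, 2 existential.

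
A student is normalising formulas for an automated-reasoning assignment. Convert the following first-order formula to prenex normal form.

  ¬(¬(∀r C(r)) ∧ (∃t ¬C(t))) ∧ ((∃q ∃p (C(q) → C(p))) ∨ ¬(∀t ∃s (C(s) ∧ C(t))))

∀r ∀t ∃q ∃p ∃x ∀s ((C(r) ∨ C(t)) ∧ (¬C(q) ∨ C(p) ∨ ¬C(s) ∨ ¬C(x)))

Eliminate → and ↔ using ¬ and ∨.
  ¬(¬(∀r C(r)) ∧ (∃t ¬C(t))) ∧ ((∃q ∃p (¬C(q) ∨ C(p))) ∨ ¬(∀t ∃s (C(s) ∧ C(t))))
Push ¬ through the quantifiers and connectives to reach negation normal form:
  ((∀r C(r)) ∨ (∀t C(t))) ∧ ((∃q ∃p (¬C(q) ∨ C(p))) ∨ (∃t ∀s (¬C(s) ∨ ¬C(t))))
Standardize variables apart so no two quantifiers bind the same name: t↦x.
  ((∀r C(r)) ∨ (∀t C(t))) ∧ ((∃q ∃p (¬C(q) ∨ C(p))) ∨ (∃x ∀s (¬C(s) ∨ ¬C(x))))
Finally move all quantifiers to the prefix:
  ∀r ∀t ∃q ∃p ∃x ∀s ((C(r) ∨ C(t)) ∧ (¬C(q) ∨ C(p) ∨ ¬C(s) ∨ ¬C(x)))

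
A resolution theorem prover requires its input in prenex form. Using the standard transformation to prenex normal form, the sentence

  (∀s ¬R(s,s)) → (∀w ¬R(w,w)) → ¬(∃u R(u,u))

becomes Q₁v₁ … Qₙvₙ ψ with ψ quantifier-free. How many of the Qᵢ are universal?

1

Eliminate → and ↔ using ¬ and ∨.
  ¬(∀s ¬R(s,s)) ∨ ¬(∀w ¬R(w,w)) ∨ ¬(∃u R(u,u))
Push ¬ through the quantifiers and connectives to reach negation normal form:
  (∃s R(s,s)) ∨ (∃w R(w,w)) ∨ (∀u ¬R(u,u))
Pull the quantifiers to the front (each side's bound variable is not free in the other side):
  ∃s ∃w ∀u (R(s,s) ∨ R(w,w) ∨ ¬R(u,u))
The prefix is ∃s ∃w ∀u: 1 universal, 2 existential.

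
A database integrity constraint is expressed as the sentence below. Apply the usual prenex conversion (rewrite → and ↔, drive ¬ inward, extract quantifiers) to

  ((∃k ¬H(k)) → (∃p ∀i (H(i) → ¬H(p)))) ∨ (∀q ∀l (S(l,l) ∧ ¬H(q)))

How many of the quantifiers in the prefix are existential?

1

First replace A → B with ¬A ∨ B.
  ¬(∃k ¬H(k)) ∨ (∃p ∀i (¬H(i) ∨ ¬H(p))) ∨ (∀q ∀l (S(l,l) ∧ ¬H(q)))
Drive negations inward (¬∀x A ≡ ∃x ¬A, ¬∃x A ≡ ∀x ¬A, De Morgan for ∧/∨):
  (∀k H(k)) ∨ (∃p ∀i (¬H(i) ∨ ¬H(p))) ∨ (∀q ∀l (S(l,l) ∧ ¬H(q)))
All bound variables are already distinct, so no renaming is needed.
Extract every quantifier outward, since the variables are now distinct and don't occur free across branches:
  ∀k ∃p ∀i ∀q ∀l (H(k) ∨ ¬H(i) ∨ ¬H(p) ∨ S(l,l) ∧ ¬H(q))
The prefix is ∀k ∃p ∀i ∀q ∀l: 4 universal, 1 existential.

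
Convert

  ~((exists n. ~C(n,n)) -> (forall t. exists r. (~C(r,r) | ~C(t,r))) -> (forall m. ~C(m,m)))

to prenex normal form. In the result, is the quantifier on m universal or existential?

existential

Rewrite implications/biconditionals: A → B as ¬A ∨ B.
  ~(~(exists n. ~C(n,n)) | ~(forall t. exists r. (~C(r,r) | ~C(t,r))) | (forall m. ~C(m,m)))
Drive negations inward (¬∀x A ≡ ∃x ¬A, ¬∃x A ≡ ∀x ¬A, De Morgan for ∧/∨):
  (exists n. ~C(n,n)) & (forall t. exists r. (~C(r,r) | ~C(t,r))) & (exists m. C(m,m))
All bound variables are already distinct, so no renaming is needed.
Extract every quantifier outward, since the variables are now distinct and don't occur free across branches:
  exists n. forall t. exists r. exists m. (~C(n,n) & (~C(r,r) | ~C(t,r)) & C(m,m))
The quantifier forall m sits under an odd number of negations (counting the antecedent side of each →), so it flips to exists m.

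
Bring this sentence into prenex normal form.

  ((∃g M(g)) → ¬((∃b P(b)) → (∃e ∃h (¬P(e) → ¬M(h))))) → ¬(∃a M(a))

∃g ∀b ∃e ∃h ∀a (M(g) ∧ (¬P(b) ∨ P(e) ∨ ¬M(h)) ∨ ¬M(a))

First replace A → B with ¬A ∨ B.
  ¬(¬(∃g M(g)) ∨ ¬(¬(∃b P(b)) ∨ (∃e ∃h (¬¬P(e) ∨ ¬M(h))))) ∨ ¬(∃a M(a))
Push ¬ through the quantifiers and connectives to reach negation normal form:
  (∃g M(g)) ∧ ((∀b ¬P(b)) ∨ (∃e ∃h (P(e) ∨ ¬M(h)))) ∨ (∀a ¬M(a))
Finally move all quantifiers to the prefix:
  ∃g ∀b ∃e ∃h ∀a (M(g) ∧ (¬P(b) ∨ P(e) ∨ ¬M(h)) ∨ ¬M(a))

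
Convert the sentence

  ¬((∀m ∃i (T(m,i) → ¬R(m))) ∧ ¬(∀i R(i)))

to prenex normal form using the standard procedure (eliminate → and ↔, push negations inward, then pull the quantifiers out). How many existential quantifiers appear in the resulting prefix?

Eliminate → and ↔ using ¬ and ∨.
  ¬((∀m ∃i (¬T(m,i) ∨ ¬R(m))) ∧ ¬(∀i R(i)))
Drive negations inward (¬∀x A ≡ ∃x ¬A, ¬∃x A ≡ ∀x ¬A, De Morgan for ∧/∨):
  (∃m ∀i (T(m,i) ∧ R(m))) ∨ (∀i R(i))
Standardize variables apart so no two quantifiers bind the same name: i↦s.
  (∃m ∀i (T(m,i) ∧ R(m))) ∨ (∀s R(s))
Finally move all quantifiers to the prefix:
  ∃m ∀i ∀s (T(m,i) ∧ R(m) ∨ R(s))
The prefix is ∃m ∀i ∀s: 2 universal, 1 existential.

1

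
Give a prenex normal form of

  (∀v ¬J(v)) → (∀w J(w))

First replace A → B with ¬A ∨ B.
  ¬(∀v ¬J(v)) ∨ (∀w J(w))
Drive negations inward (¬∀x A ≡ ∃x ¬A, ¬∃x A ≡ ∀x ¬A, De Morgan for ∧/∨):
  (∃v J(v)) ∨ (∀w J(w))
Pull the quantifiers to the front (each side's bound variable is not free in the other side):
  ∃v ∀w (J(v) ∨ J(w))

∃v ∀w (J(v) ∨ J(w))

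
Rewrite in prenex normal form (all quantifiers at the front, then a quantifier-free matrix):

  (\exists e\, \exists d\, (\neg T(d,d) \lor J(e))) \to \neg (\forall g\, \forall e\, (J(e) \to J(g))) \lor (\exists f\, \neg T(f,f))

\forall e\, \forall d\, \exists g\, \exists u1\, \exists f\, (T(d,d) \land \neg J(e) \lor J(u1) \land \neg J(g) \lor \neg T(f,f))

Eliminate → and ↔ using ¬ and ∨.
  \neg (\exists e\, \exists d\, (\neg T(d,d) \lor J(e))) \lor \neg (\forall g\, \forall e\, (\neg J(e) \lor J(g))) \lor (\exists f\, \neg T(f,f))
Push ¬ through the quantifiers and connectives to reach negation normal form:
  (\forall e\, \forall d\, (T(d,d) \land \neg J(e))) \lor (\exists g\, \exists e\, (J(e) \land \neg J(g))) \lor (\exists f\, \neg T(f,f))
Standardize variables apart so no two quantifiers bind the same name: e↦u1.
  (\forall e\, \forall d\, (T(d,d) \land \neg J(e))) \lor (\exists g\, \exists u1\, (J(u1) \land \neg J(g))) \lor (\exists f\, \neg T(f,f))
Extract every quantifier outward, since the variables are now distinct and don't occur free across branches:
  \forall e\, \forall d\, \exists g\, \exists u1\, \exists f\, (T(d,d) \land \neg J(e) \lor J(u1) \land \neg J(g) \lor \neg T(f,f))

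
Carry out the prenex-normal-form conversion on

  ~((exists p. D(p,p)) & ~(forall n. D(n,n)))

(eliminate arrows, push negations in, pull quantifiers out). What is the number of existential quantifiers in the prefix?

0

Drive negations inward (¬∀x A ≡ ∃x ¬A, ¬∃x A ≡ ∀x ¬A, De Morgan for ∧/∨):
  (forall p. ~D(p,p)) | (forall n. D(n,n))
All bound variables are already distinct, so no renaming is needed.
Pull the quantifiers to the front (each side's bound variable is not free in the other side):
  forall p. forall n. (~D(p,p) | D(n,n))
The prefix is forall p forall n: 2 universal, 0 existential.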